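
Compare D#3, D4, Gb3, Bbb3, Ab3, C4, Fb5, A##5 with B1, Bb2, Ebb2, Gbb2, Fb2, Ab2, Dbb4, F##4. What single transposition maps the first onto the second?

From D#3 to B1 is 10 letter names — a tenth of some quality.
B1 to D#3 is 16 semitones, which makes it a major tenth; the second version is lower, so the direction is down.
Checking another pair — A##5 → F##4 — gives the same interval.

down a major tenth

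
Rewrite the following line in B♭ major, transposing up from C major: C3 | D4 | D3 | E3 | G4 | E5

Bb3 C5 C4 D4 F5 D6

From C up to B♭ is a minor seventh; apply that to each pitch.
C3 -> Bb3
D4 -> C5
D3 -> C4
E3 -> D4
G4 -> F5
E5 -> D6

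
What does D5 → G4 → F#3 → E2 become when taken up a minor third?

D5 -> F5
G4 -> Bb4
F#3 -> A3
E2 -> G2

F5 Bb4 A3 G2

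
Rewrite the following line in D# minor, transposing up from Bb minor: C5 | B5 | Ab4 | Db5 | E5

Bb minor to D# minor up is an augmented third, so every note moves up by that interval.
C5 -> E#5
B5 -> D##6
Ab4 -> C#5
Db5 -> F#5
E5 -> G##5

E#5 D##6 C#5 F#5 G##5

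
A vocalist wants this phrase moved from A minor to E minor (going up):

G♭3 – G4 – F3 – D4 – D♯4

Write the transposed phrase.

From A up to E is a perfect fifth; apply that to each pitch.
Gb3 gives Db4
G4 gives D5
F3 gives C4
D4 gives A4
D#4 gives A#4

Db4 D5 C4 A4 A#4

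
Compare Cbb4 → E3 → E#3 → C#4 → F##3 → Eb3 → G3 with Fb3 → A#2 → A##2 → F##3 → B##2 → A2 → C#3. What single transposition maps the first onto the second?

down a diminished fifth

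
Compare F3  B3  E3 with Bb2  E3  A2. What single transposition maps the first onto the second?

down a perfect fifth

Take the first pair: F3 → Bb2. F to B spans 5 letter names, so the interval is some kind of fifth.
Bb2 to F3 is 7 semitones, which makes it a perfect fifth; the second version is lower, so the direction is down.
Checking another pair — E3 → A2 — gives the same interval.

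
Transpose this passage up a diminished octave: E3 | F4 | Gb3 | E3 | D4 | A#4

E3 up a diminished octave is Eb4.
F4: an octave up reaches F, and 11 semitones makes it Fb5.
Gb3 up a diminished octave is Gbb4.
E3: an octave up reaches E, and 11 semitones makes it Eb4.
D4 up a diminished octave is Db5.
A#4 up a diminished octave is A5.

Eb4 Fb5 Gbb4 Eb4 Db5 A5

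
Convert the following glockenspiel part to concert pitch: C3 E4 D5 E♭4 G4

C5 E6 D7 Eb6 G6

Written C4 on the glockenspiel sounds as C6, a perfect fifteenth higher; apply that shift to every note.
C3 → C5
E4 → E6
D5 → D7
Eb4 → Eb6
G4 → G6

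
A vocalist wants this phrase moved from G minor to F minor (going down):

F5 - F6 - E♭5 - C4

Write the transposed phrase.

Eb5 Eb6 Db5 Bb3

From G down to F is a major second; apply that to each pitch.
F5 to Eb5
F6 to Eb6
Eb5 to Db5
C4 to Bb3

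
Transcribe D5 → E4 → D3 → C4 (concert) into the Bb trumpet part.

E5 F#4 E3 D4

The Bb trumpet sounds a major second below written, so the written part must be a major second above concert — transpose each note up.
D5 to E5
E4 to F#4
D3 to E3
C4 to D4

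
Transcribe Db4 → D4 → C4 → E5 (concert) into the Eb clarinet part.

Bb3 B3 A3 C#5

The Eb clarinet sounds a minor third above written, so the written part must be a minor third below concert — transpose each note down.
Db4 -> Bb3
D4 -> B3
C4 -> A3
E5 -> C#5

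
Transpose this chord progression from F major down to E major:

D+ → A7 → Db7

F major down to E major is a minor second; each chord root moves by that interval while the quality stays the same.
D+: root D down a minor second → C#, giving C#+.
A7: root A down a minor second → G#, giving G#7.
Db7: root Db down a minor second → C, giving C7.

C#+ G#7 C7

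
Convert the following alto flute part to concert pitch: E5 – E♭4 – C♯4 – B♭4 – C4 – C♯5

B4 Bb3 G#3 F4 G3 G#4

The alto flute sounds a perfect fourth below written, so transpose each written note down a perfect fourth.
E5 -> B4
Eb4 -> Bb3
C#4 -> G#3
Bb4 -> F4
C4 -> G3
C#5 -> G#4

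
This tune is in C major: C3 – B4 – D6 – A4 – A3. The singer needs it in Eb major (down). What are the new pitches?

C major to Eb major down is a major sixth, so every note moves down by that interval.
C3 becomes Eb2
B4 becomes D4
D6 becomes F5
A4 becomes C4
A3 becomes C3

Eb2 D4 F5 C4 C3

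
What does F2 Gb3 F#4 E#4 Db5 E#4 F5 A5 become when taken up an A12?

An augmented twelfth up from F2 gives C#4.
Gb3: a twelfth up reaches D, and 20 semitones makes it D5.
F#4 up an augmented twelfth is C##6.
E#4: a twelfth up reaches B, and 20 semitones makes it B##5.
An augmented twelfth up from Db5 gives A6.
An augmented twelfth up from E#4 gives B##5.
An augmented twelfth up from F5 gives C#7.
A5: a twelfth up reaches E, and 20 semitones makes it E#7.

C#4 D5 C##6 B##5 A6 B##5 C#7 E#7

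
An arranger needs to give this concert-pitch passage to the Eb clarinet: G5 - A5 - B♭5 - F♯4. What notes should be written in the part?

E5 F#5 G5 D#4

Written C4 sounds as Eb4 on the Eb clarinet, so concert pitches are written a minor third down.
G5 → E5
A5 → F#5
Bb5 → G5
F#4 → D#4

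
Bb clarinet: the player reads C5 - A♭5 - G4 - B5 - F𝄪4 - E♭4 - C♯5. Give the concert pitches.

The Bb clarinet sounds a major second below written, so transpose each written note down a major second.
C5 becomes Bb4
Ab5 becomes Gb5
G4 becomes F4
B5 becomes A5
F##4 becomes E#4
Eb4 becomes Db4
C#5 becomes B4

Bb4 Gb5 F4 A5 E#4 Db4 B4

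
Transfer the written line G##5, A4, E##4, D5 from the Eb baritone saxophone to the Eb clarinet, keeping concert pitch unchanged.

G##3 A2 E##2 D3

First find concert pitch: the Eb baritone saxophone sounds a major thirteenth below written, so G##5 A4 E##4 D5 sounds B#3 C3 G##2 F3.
Then write for Eb clarinet: it sounds a minor third above written, so the part must be a minor third below concert.
B#3 → G##3
C3 → A2
G##2 → E##2
F3 → D3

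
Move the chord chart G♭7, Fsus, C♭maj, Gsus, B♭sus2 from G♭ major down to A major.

A7 G#sus Dmaj A#sus C#sus2

G♭ major down to A major is a diminished seventh; each chord root moves by that interval while the quality stays the same.
G♭7: root G♭ down a diminished seventh → A, giving A7.
Fsus: root F down a diminished seventh → G#, giving G#sus.
C♭maj: root C♭ down a diminished seventh → D, giving Dmaj.
Gsus: root G down a diminished seventh → A#, giving A#sus.
B♭sus2: root B♭ down a diminished seventh → C#, giving C#sus2.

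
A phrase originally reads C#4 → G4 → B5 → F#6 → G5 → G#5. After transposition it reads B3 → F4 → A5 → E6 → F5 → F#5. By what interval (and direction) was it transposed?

down a major second

Take the first pair: C#4 → B3. C to B spans 2 letter names, so the interval is some kind of second.
B3 to C#4 is 2 semitones, which makes it a major second; the second version is lower, so the direction is down.
Checking another pair — G#5 → F#5 — gives the same interval.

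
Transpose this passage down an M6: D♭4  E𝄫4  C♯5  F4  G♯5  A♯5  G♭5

Fb3 Gbb3 E4 Ab3 B4 C#5 Bbb4

Db4: a sixth down reaches F, and 9 semitones makes it Fb3.
Ebb4: a sixth down reaches G, and 9 semitones makes it Gbb3.
C#5: a sixth down reaches E, and 9 semitones makes it E4.
F4 down a major sixth is Ab3.
G#5: a sixth down reaches B, and 9 semitones makes it B4.
A#5: a sixth down reaches C, and 9 semitones makes it C#5.
Gb5: a sixth down reaches B, and 9 semitones makes it Bbb4.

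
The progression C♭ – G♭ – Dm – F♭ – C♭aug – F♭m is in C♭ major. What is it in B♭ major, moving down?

C♭ major down to B♭ major is a minor second; each chord root moves by that interval while the quality stays the same.
C♭: root C♭ down a minor second → Bb, giving Bb.
G♭: root G♭ down a minor second → F, giving F.
Dm: root D down a minor second → C#, giving C#m.
F♭: root F♭ down a minor second → Eb, giving Eb.
C♭aug: root C♭ down a minor second → Bb, giving Bbaug.
F♭m: root F♭ down a minor second → Eb, giving Ebm.

Bb F C#m Eb Bbaug Ebm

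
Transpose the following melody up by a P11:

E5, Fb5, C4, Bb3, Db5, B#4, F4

A6 Bbb6 F5 Eb5 Gb6 E#6 Bb5

E5 to A6
Fb5 to Bbb6
C4 to F5
Bb3 to Eb5
Db5 to Gb6
B#4 to E#6
F4 to Bb5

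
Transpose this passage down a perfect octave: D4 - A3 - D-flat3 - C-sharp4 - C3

D3 A2 Db2 C#3 C2

D4: an octave down reaches D, and 12 semitones makes it D3.
A3: an octave down reaches A, and 12 semitones makes it A2.
A perfect octave down from Db3 gives Db2.
C#4: an octave down reaches C, and 12 semitones makes it C#3.
C3: an octave down reaches C, and 12 semitones makes it C2.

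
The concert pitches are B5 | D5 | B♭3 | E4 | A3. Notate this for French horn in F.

F#6 A5 F4 B4 E4

The French horn in F sounds a perfect fifth below written, so the written part must be a perfect fifth above concert — transpose each note up.
B5 to F#6
D5 to A5
Bb3 to F4
E4 to B4
A3 to E4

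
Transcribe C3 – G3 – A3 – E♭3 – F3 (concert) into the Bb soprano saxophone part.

D3 A3 B3 F3 G3

Written C4 sounds as Bb3 on the Bb soprano saxophone, so concert pitches are written a major second up.
C3 → D3
G3 → A3
A3 → B3
Eb3 → F3
F3 → G3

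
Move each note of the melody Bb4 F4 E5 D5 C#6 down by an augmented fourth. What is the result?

Bb4 → Fb4
F4 → Cb4
E5 → Bb4
D5 → Ab4
C#6 → G5

Fb4 Cb4 Bb4 Ab4 G5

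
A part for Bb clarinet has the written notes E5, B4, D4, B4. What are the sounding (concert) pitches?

Written C4 on the Bb clarinet sounds as Bb3, a major second lower; apply that shift to every note.
E5 gives D5
B4 gives A4
D4 gives C4
B4 gives A4

D5 A4 C4 A4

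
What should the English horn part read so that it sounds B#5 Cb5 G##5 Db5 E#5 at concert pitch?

Written C4 sounds as F3 on the English horn, so concert pitches are written a perfect fifth up.
B#5 → F##6
Cb5 → Gb5
G##5 → D##6
Db5 → Ab5
E#5 → B#5

F##6 Gb5 D##6 Ab5 B#5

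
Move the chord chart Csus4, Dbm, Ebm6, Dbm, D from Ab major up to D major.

Ab major up to D major is an augmented fourth; each chord root moves by that interval while the quality stays the same.
Csus4: root C up an augmented fourth → F#, giving F#sus4.
Dbm: root Db up an augmented fourth → G, giving Gm.
Ebm6: root Eb up an augmented fourth → A, giving Am6.
Dbm: root Db up an augmented fourth → G, giving Gm.
D: root D up an augmented fourth → G#, giving G#.

F#sus4 Gm Am6 Gm G#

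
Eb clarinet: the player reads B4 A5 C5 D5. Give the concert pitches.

The Eb clarinet sounds a minor third above written, so transpose each written note up a minor third.
B4 → D5
A5 → C6
C5 → Eb5
D5 → F5

D5 C6 Eb5 F5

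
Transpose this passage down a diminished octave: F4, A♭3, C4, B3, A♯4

F#3 A2 C#3 B#2 A##3

F4 to F#3
Ab3 to A2
C4 to C#3
B3 to B#2
A#4 to A##3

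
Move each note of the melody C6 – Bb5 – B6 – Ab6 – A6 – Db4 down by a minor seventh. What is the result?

C6 → D5
Bb5 → C5
B6 → C#6
Ab6 → Bb5
A6 → B5
Db4 → Eb3

D5 C5 C#6 Bb5 B5 Eb3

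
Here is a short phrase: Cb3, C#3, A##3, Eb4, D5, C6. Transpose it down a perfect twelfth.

Cb3 → Fb1
C#3 → F#1
A##3 → D##2
Eb4 → Ab2
D5 → G3
C6 → F4

Fb1 F#1 D##2 Ab2 G3 F4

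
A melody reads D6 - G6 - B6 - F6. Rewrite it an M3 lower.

Bb5 Eb6 G6 Db6

D6 -> Bb5
G6 -> Eb6
B6 -> G6
F6 -> Db6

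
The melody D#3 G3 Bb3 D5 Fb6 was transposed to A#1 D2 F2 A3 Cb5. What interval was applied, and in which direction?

From D#3 to A#1 is 11 letter names — an eleventh of some quality.
A#1 to D#3 is 17 semitones, which makes it a perfect eleventh; the second version is lower, so the direction is down.
Checking another pair — Fb6 → Cb5 — gives the same interval.

down a perfect eleventh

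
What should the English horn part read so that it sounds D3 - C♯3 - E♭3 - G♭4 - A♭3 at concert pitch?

Written C4 sounds as F3 on the English horn, so concert pitches are written a perfect fifth up.
D3 gives A3
C#3 gives G#3
Eb3 gives Bb3
Gb4 gives Db5
Ab3 gives Eb4

A3 G#3 Bb3 Db5 Eb4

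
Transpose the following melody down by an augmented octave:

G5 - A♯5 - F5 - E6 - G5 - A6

G5 down an augmented octave is Gb4.
A#5 down an augmented octave is A4.
F5: an octave down reaches F, and 13 semitones makes it Fb4.
E6 down an augmented octave is Eb5.
G5: an octave down reaches G, and 13 semitones makes it Gb4.
An augmented octave down from A6 gives Ab5.

Gb4 A4 Fb4 Eb5 Gb4 Ab5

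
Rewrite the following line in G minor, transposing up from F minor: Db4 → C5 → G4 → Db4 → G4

F minor to G minor up is a major second, so every note moves up by that interval.
Db4 to Eb4
C5 to D5
G4 to A4
Db4 to Eb4
G4 to A4

Eb4 D5 A4 Eb4 A4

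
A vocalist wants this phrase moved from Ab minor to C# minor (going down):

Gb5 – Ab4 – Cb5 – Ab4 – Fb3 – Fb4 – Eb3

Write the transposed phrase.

B4 C#4 E4 C#4 A2 A3 G#2

Ab minor to C# minor down is a diminished sixth, so every note moves down by that interval.
Gb5 gives B4
Ab4 gives C#4
Cb5 gives E4
Ab4 gives C#4
Fb3 gives A2
Fb4 gives A3
Eb3 gives G#2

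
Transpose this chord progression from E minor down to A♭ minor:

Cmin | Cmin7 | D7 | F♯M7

Fbmin Fbmin7 Gb7 BbM7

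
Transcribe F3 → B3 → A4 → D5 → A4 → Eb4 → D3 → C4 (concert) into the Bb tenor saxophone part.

The Bb tenor saxophone sounds a major ninth below written, so the written part must be a major ninth above concert — transpose each note up.
F3 becomes G4
B3 becomes C#5
A4 becomes B5
D5 becomes E6
A4 becomes B5
Eb4 becomes F5
D3 becomes E4
C4 becomes D5

G4 C#5 B5 E6 B5 F5 E4 D5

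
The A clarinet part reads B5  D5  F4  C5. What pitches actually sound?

G#5 B4 D4 A4

The A clarinet sounds a minor third below written, so transpose each written note down a minor third.
B5 -> G#5
D5 -> B4
F4 -> D4
C5 -> A4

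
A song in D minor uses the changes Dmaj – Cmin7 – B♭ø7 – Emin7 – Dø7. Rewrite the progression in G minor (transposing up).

Gmaj Fmin7 Ebø7 Amin7 Gø7

D minor up to G minor is a perfect fourth; each chord root moves by that interval while the quality stays the same.
Dmaj: root D up a perfect fourth → G, giving Gmaj.
Cmin7: root C up a perfect fourth → F, giving Fmin7.
B♭ø7: root B♭ up a perfect fourth → Eb, giving Ebø7.
Emin7: root E up a perfect fourth → A, giving Amin7.
Dø7: root D up a perfect fourth → G, giving Gø7.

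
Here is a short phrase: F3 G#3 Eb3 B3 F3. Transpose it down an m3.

F3: a third down reaches D, and 3 semitones makes it D3.
G#3 down a minor third is E#3.
Eb3: a third down reaches C, and 3 semitones makes it C3.
A minor third down from B3 gives G#3.
F3 down a minor third is D3.

D3 E#3 C3 G#3 D3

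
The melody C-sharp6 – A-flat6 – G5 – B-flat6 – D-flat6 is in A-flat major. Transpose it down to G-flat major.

A-flat major to G-flat major down is a major second, so every note moves down by that interval.
C#6 to B5
Ab6 to Gb6
G5 to F5
Bb6 to Ab6
Db6 to Cb6

B5 Gb6 F5 Ab6 Cb6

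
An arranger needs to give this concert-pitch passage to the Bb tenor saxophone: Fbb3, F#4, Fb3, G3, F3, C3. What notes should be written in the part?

The Bb tenor saxophone sounds a major ninth below written, so the written part must be a major ninth above concert — transpose each note up.
Fbb3 -> Gbb4
F#4 -> G#5
Fb3 -> Gb4
G3 -> A4
F3 -> G4
C3 -> D4

Gbb4 G#5 Gb4 A4 G4 D4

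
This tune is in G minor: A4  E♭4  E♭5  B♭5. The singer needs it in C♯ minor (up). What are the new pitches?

G minor to C♯ minor up is an augmented fourth, so every note moves up by that interval.
A4 → D#5
Eb4 → A4
Eb5 → A5
Bb5 → E6

D#5 A4 A5 E6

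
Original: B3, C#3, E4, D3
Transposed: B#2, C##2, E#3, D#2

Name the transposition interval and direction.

From B3 to B#2 is 8 letter names — an octave of some quality.
B#2 to B3 is 11 semitones, which makes it a diminished octave; the second version is lower, so the direction is down.
Checking another pair — D3 → D#2 — gives the same interval.

down a diminished octave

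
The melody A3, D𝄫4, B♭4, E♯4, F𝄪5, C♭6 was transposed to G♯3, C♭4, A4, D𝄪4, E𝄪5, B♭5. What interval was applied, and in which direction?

down a minor second

Take the first pair: A3 → G#3. A to G spans 2 letter names, so the interval is some kind of second.
G#3 to A3 is 1 semitone, which makes it a minor second; the second version is lower, so the direction is down.
Checking another pair — Cb6 → Bb5 — gives the same interval.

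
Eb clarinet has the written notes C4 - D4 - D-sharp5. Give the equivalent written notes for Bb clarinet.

First find concert pitch: the Eb clarinet sounds a minor third above written, so C4 D4 D-sharp5 sounds Eb4 F4 F#5.
Then write for Bb clarinet: it sounds a major second below written, so the part must be a major second above concert.
Eb4 → F4
F4 → G4
F#5 → G#5

F4 G4 G#5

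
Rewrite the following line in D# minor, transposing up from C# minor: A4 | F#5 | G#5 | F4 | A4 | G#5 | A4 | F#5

C# minor to D# minor up is a major second, so every note moves up by that interval.
A4 → B4
F#5 → G#5
G#5 → A#5
F4 → G4
A4 → B4
G#5 → A#5
A4 → B4
F#5 → G#5

B4 G#5 A#5 G4 B4 A#5 B4 G#5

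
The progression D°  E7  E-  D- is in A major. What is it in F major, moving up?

Bb° C7 C- Bb-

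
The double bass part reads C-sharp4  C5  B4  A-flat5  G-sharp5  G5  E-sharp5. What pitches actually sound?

C#3 C4 B3 Ab4 G#4 G4 E#4

Written C4 on the double bass sounds as C3, a perfect octave lower; apply that shift to every note.
C#4 becomes C#3
C5 becomes C4
B4 becomes B3
Ab5 becomes Ab4
G#5 becomes G#4
G5 becomes G4
E#5 becomes E#4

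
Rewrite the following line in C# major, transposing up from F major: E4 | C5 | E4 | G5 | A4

From F up to C# is an augmented fifth; apply that to each pitch.
E4 to B#4
C5 to G#5
E4 to B#4
G5 to D#6
A4 to E#5

B#4 G#5 B#4 D#6 E#5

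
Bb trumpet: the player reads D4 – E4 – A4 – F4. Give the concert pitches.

C4 D4 G4 Eb4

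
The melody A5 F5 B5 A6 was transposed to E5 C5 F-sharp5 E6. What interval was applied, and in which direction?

down a perfect fourth

Take the first pair: A5 → E5. A to E spans 4 letter names, so the interval is some kind of fourth.
E5 to A5 is 5 semitones, which makes it a perfect fourth; the second version is lower, so the direction is down.
Checking another pair — A6 → E6 — gives the same interval.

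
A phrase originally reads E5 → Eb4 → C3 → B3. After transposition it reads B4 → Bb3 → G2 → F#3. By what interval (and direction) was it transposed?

down a perfect fourth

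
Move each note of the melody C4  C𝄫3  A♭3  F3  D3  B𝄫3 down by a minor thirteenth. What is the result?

C4 down a minor thirteenth is E2.
A minor thirteenth down from Cbb3 gives Ebb1.
Ab3: a thirteenth down reaches C, and 20 semitones makes it C2.
A minor thirteenth down from F3 gives A1.
A minor thirteenth down from D3 gives F#1.
A minor thirteenth down from Bbb3 gives Db2.

E2 Ebb1 C2 A1 F#1 Db2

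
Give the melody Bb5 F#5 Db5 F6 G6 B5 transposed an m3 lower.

G5 D#5 Bb4 D6 E6 G#5

Bb5: a third down reaches G, and 3 semitones makes it G5.
A minor third down from F#5 gives D#5.
Db5: a third down reaches B, and 3 semitones makes it Bb4.
A minor third down from F6 gives D6.
A minor third down from G6 gives E6.
A minor third down from B5 gives G#5.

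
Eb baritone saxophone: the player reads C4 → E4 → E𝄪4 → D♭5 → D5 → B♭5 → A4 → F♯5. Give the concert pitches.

Eb2 G2 G##2 Fb3 F3 Db4 C3 A3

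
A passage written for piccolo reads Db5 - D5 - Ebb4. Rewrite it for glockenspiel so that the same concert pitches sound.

Db4 D4 Ebb3

First find concert pitch: the piccolo sounds a perfect octave above written, so Db5 D5 Ebb4 sounds Db6 D6 Ebb5.
Then write for glockenspiel: it sounds a perfect fifteenth above written, so the part must be a perfect fifteenth below concert.
Db6 → Db4
D6 → D4
Ebb5 → Ebb3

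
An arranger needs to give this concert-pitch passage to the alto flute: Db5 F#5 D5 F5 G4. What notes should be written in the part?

Gb5 B5 G5 Bb5 C5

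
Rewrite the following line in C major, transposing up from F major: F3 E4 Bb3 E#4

F major to C major up is a perfect fifth, so every note moves up by that interval.
F3 becomes C4
E4 becomes B4
Bb3 becomes F4
E#4 becomes B#4

C4 B4 F4 B#4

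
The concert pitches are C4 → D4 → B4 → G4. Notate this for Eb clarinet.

Written C4 sounds as Eb4 on the Eb clarinet, so concert pitches are written a minor third down.
C4 -> A3
D4 -> B3
B4 -> G#4
G4 -> E4

A3 B3 G#4 E4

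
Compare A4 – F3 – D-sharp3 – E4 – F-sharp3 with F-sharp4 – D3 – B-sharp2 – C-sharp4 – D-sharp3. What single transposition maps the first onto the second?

down a minor third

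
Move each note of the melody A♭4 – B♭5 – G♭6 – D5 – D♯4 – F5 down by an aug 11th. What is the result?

Ebb3 Fb4 Dbb5 Ab3 A2 Cb4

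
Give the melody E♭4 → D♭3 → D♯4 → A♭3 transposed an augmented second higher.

F#4 E3 E##4 B3

Eb4 becomes F#4
Db3 becomes E3
D#4 becomes E##4
Ab3 becomes B3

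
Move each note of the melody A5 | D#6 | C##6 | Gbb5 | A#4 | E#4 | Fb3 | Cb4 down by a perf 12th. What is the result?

D4 G#4 F##4 Cbb4 D#3 A#2 Bbb1 Fb2

A5 gives D4
D#6 gives G#4
C##6 gives F##4
Gbb5 gives Cbb4
A#4 gives D#3
E#4 gives A#2
Fb3 gives Bbb1
Cb4 gives Fb2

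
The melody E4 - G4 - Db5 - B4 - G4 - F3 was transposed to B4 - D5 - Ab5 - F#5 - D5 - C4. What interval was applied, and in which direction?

up a perfect fifth

From E4 to B4 is 5 letter names — a fifth of some quality.
E4 to B4 is 7 semitones, which makes it a perfect fifth; the second version is higher, so the direction is up.
Checking another pair — F3 → C4 — gives the same interval.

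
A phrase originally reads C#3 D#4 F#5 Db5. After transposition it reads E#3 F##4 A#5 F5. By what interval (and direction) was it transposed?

up a major third

From C#3 to E#3 is 3 letter names — a third of some quality.
C#3 to E#3 is 4 semitones, which makes it a major third; the second version is higher, so the direction is up.
Checking another pair — Db5 → F5 — gives the same interval.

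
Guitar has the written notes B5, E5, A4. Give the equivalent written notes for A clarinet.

D5 G4 C4

First find concert pitch: the guitar sounds a perfect octave below written, so B5 E5 A4 sounds B4 E4 A3.
Then write for A clarinet: it sounds a minor third below written, so the part must be a minor third above concert.
B4 → D5
E4 → G4
A3 → C4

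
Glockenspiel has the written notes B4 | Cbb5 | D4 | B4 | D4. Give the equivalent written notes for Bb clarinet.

C#7 Dbb7 E6 C#7 E6

First find concert pitch: the glockenspiel sounds a perfect fifteenth above written, so B4 Cbb5 D4 B4 D4 sounds B6 Cbb7 D6 B6 D6.
Then write for Bb clarinet: it sounds a major second below written, so the part must be a major second above concert.
B6 → C#7
Cbb7 → Dbb7
D6 → E6
B6 → C#7
D6 → E6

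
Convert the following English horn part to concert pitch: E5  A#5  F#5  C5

Written C4 on the English horn sounds as F3, a perfect fifth lower; apply that shift to every note.
E5 to A4
A#5 to D#5
F#5 to B4
C5 to F4

A4 D#5 B4 F4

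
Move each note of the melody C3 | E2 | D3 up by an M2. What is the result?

D3 F#2 E3

C3 → D3
E2 → F#2
D3 → E3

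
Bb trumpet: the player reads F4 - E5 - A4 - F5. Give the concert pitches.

The Bb trumpet sounds a major second below written, so transpose each written note down a major second.
F4 to Eb4
E5 to D5
A4 to G4
F5 to Eb5

Eb4 D5 G4 Eb5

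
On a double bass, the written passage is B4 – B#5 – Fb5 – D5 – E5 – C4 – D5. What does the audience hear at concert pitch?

The double bass sounds a perfect octave below written, so transpose each written note down a perfect octave.
B4 -> B3
B#5 -> B#4
Fb5 -> Fb4
D5 -> D4
E5 -> E4
C4 -> C3
D5 -> D4

B3 B#4 Fb4 D4 E4 C3 D4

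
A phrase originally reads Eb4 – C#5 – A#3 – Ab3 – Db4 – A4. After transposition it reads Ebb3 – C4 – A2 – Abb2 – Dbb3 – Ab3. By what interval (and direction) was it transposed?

down an augmented octave

Take the first pair: Eb4 → Ebb3. E to E spans 8 letter names, so the interval is some kind of octave.
Ebb3 to Eb4 is 13 semitones, which makes it an augmented octave; the second version is lower, so the direction is down.
Checking another pair — A4 → Ab3 — gives the same interval.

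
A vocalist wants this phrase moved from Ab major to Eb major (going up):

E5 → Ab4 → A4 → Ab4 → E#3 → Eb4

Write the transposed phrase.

B5 Eb5 E5 Eb5 B#3 Bb4

From Ab up to Eb is a perfect fifth; apply that to each pitch.
E5 gives B5
Ab4 gives Eb5
A4 gives E5
Ab4 gives Eb5
E#3 gives B#3
Eb4 gives Bb4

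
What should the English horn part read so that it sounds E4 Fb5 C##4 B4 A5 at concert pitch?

B4 Cb6 G##4 F#5 E6

The English horn sounds a perfect fifth below written, so the written part must be a perfect fifth above concert — transpose each note up.
E4 → B4
Fb5 → Cb6
C##4 → G##4
B4 → F#5
A5 → E6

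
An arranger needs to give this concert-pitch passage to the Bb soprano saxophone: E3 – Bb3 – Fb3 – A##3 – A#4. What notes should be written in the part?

The Bb soprano saxophone sounds a major second below written, so the written part must be a major second above concert — transpose each note up.
E3 becomes F#3
Bb3 becomes C4
Fb3 becomes Gb3
A##3 becomes B##3
A#4 becomes B#4

F#3 C4 Gb3 B##3 B#4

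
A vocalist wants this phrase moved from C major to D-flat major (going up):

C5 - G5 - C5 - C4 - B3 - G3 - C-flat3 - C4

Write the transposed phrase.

Db5 Ab5 Db5 Db4 C4 Ab3 Dbb3 Db4

From C up to D-flat is a minor second; apply that to each pitch.
C5 -> Db5
G5 -> Ab5
C5 -> Db5
C4 -> Db4
B3 -> C4
G3 -> Ab3
Cb3 -> Dbb3
C4 -> Db4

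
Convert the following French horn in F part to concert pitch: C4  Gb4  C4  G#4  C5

Written C4 on the French horn in F sounds as F3, a perfect fifth lower; apply that shift to every note.
C4 becomes F3
Gb4 becomes Cb4
C4 becomes F3
G#4 becomes C#4
C5 becomes F4

F3 Cb4 F3 C#4 F4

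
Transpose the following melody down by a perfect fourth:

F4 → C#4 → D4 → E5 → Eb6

F4 down a perfect fourth is C4.
C#4: a fourth down reaches G, and 5 semitones makes it G#3.
D4 down a perfect fourth is A3.
A perfect fourth down from E5 gives B4.
Eb6: a fourth down reaches B, and 5 semitones makes it Bb5.

C4 G#3 A3 B4 Bb5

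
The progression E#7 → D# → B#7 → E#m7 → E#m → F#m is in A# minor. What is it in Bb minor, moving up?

F7 Eb C7 Fm7 Fm Gbm

A# minor up to Bb minor is a diminished second; each chord root moves by that interval while the quality stays the same.
E#7: root E# up a diminished second → F, giving F7.
D#: root D# up a diminished second → Eb, giving Eb.
B#7: root B# up a diminished second → C, giving C7.
E#m7: root E# up a diminished second → F, giving Fm7.
E#m: root E# up a diminished second → F, giving Fm.
F#m: root F# up a diminished second → Gb, giving Gbm.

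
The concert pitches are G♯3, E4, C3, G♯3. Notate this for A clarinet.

The A clarinet sounds a minor third below written, so the written part must be a minor third above concert — transpose each note up.
G#3 becomes B3
E4 becomes G4
C3 becomes Eb3
G#3 becomes B3

B3 G4 Eb3 B3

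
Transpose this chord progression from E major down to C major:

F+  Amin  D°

Db+ Fmin Bb°

E major down to C major is a major third; each chord root moves by that interval while the quality stays the same.
F+: root F down a major third → Db, giving Db+.
Amin: root A down a major third → F, giving Fmin.
D°: root D down a major third → Bb, giving Bb°.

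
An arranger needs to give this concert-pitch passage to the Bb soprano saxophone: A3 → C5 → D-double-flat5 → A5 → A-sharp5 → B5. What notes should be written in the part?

The Bb soprano saxophone sounds a major second below written, so the written part must be a major second above concert — transpose each note up.
A3 becomes B3
C5 becomes D5
Dbb5 becomes Ebb5
A5 becomes B5
A#5 becomes B#5
B5 becomes C#6

B3 D5 Ebb5 B5 B#5 C#6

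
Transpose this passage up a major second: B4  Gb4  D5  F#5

C#5 Ab4 E5 G#5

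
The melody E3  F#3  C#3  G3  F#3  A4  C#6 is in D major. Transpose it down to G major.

From D down to G is a perfect fifth; apply that to each pitch.
E3 to A2
F#3 to B2
C#3 to F#2
G3 to C3
F#3 to B2
A4 to D4
C#6 to F#5

A2 B2 F#2 C3 B2 D4 F#5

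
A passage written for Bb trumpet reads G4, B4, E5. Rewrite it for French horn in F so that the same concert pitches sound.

First find concert pitch: the Bb trumpet sounds a major second below written, so G4 B4 E5 sounds F4 A4 D5.
Then write for French horn in F: it sounds a perfect fifth below written, so the part must be a perfect fifth above concert.
F4 → C5
A4 → E5
D5 → A5

C5 E5 A5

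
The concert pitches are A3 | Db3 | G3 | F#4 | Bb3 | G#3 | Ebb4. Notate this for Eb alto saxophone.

The Eb alto saxophone sounds a major sixth below written, so the written part must be a major sixth above concert — transpose each note up.
A3 → F#4
Db3 → Bb3
G3 → E4
F#4 → D#5
Bb3 → G4
G#3 → E#4
Ebb4 → Cb5

F#4 Bb3 E4 D#5 G4 E#4 Cb5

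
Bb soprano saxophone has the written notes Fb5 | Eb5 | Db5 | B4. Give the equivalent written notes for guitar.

Ebb6 Db6 Cb6 A5

First find concert pitch: the Bb soprano saxophone sounds a major second below written, so Fb5 Eb5 Db5 B4 sounds Ebb5 Db5 Cb5 A4.
Then write for guitar: it sounds a perfect octave below written, so the part must be a perfect octave above concert.
Ebb5 → Ebb6
Db5 → Db6
Cb5 → Cb6
A4 → A5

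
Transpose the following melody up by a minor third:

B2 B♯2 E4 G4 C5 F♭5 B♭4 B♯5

B2 to D3
B#2 to D#3
E4 to G4
G4 to Bb4
C5 to Eb5
Fb5 to Abb5
Bb4 to Db5
B#5 to D#6

D3 D#3 G4 Bb4 Eb5 Abb5 Db5 D#6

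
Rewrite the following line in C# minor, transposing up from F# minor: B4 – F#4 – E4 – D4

From F# up to C# is a perfect fifth; apply that to each pitch.
B4 gives F#5
F#4 gives C#5
E4 gives B4
D4 gives A4

F#5 C#5 B4 A4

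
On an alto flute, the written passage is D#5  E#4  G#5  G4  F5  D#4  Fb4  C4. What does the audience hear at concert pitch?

A#4 B#3 D#5 D4 C5 A#3 Cb4 G3

The alto flute sounds a perfect fourth below written, so transpose each written note down a perfect fourth.
D#5 to A#4
E#4 to B#3
G#5 to D#5
G4 to D4
F5 to C5
D#4 to A#3
Fb4 to Cb4
C4 to G3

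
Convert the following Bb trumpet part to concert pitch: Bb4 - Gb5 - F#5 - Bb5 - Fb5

Ab4 Fb5 E5 Ab5 Ebb5

Written C4 on the Bb trumpet sounds as Bb3, a major second lower; apply that shift to every note.
Bb4 → Ab4
Gb5 → Fb5
F#5 → E5
Bb5 → Ab5
Fb5 → Ebb5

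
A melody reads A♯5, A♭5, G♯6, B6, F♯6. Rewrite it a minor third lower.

A#5 -> F##5
Ab5 -> F5
G#6 -> E#6
B6 -> G#6
F#6 -> D#6

F##5 F5 E#6 G#6 D#6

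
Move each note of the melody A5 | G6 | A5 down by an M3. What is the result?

F5 Eb6 F5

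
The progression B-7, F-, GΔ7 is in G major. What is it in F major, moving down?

G major down to F major is a major second; each chord root moves by that interval while the quality stays the same.
B-7: root B down a major second → A, giving A-7.
F-: root F down a major second → Eb, giving Eb-.
GΔ7: root G down a major second → F, giving FΔ7.

A-7 Eb- FΔ7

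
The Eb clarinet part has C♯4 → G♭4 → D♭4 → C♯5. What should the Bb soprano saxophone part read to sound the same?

F#4 Cb5 Gb4 F#5

First find concert pitch: the Eb clarinet sounds a minor third above written, so C♯4 G♭4 D♭4 C♯5 sounds E4 Bbb4 Fb4 E5.
Then write for Bb soprano saxophone: it sounds a major second below written, so the part must be a major second above concert.
E4 → F#4
Bbb4 → Cb5
Fb4 → Gb4
E5 → F#5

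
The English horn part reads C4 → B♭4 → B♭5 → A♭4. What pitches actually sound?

F3 Eb4 Eb5 Db4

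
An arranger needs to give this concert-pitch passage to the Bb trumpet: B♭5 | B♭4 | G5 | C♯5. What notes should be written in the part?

C6 C5 A5 D#5

The Bb trumpet sounds a major second below written, so the written part must be a major second above concert — transpose each note up.
Bb5 to C6
Bb4 to C5
G5 to A5
C#5 to D#5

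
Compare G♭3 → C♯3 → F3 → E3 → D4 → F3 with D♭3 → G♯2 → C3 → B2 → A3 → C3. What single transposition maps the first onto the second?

down a perfect fourth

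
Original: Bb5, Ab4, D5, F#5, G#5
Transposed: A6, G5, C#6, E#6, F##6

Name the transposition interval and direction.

up a major seventh

Take the first pair: Bb5 → A6. B to A spans 7 letter names, so the interval is some kind of seventh.
Bb5 to A6 is 11 semitones, which makes it a major seventh; the second version is higher, so the direction is up.
Checking another pair — G#5 → F##6 — gives the same interval.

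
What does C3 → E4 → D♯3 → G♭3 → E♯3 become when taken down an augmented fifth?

An augmented fifth down from C3 gives Fb2.
E4 down an augmented fifth is Ab3.
D#3: a fifth down reaches G, and 8 semitones makes it G2.
Gb3: a fifth down reaches C, and 8 semitones makes it Cbb3.
E#3 down an augmented fifth is A2.

Fb2 Ab3 G2 Cbb3 A2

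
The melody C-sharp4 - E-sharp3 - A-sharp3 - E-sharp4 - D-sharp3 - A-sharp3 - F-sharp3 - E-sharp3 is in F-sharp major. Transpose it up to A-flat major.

Eb4 G3 C4 G4 F3 C4 Ab3 G3

F-sharp major to A-flat major up is a diminished third, so every note moves up by that interval.
C#4 -> Eb4
E#3 -> G3
A#3 -> C4
E#4 -> G4
D#3 -> F3
A#3 -> C4
F#3 -> Ab3
E#3 -> G3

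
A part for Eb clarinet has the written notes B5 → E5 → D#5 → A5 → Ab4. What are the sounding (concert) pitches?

The Eb clarinet sounds a minor third above written, so transpose each written note up a minor third.
B5 becomes D6
E5 becomes G5
D#5 becomes F#5
A5 becomes C6
Ab4 becomes Cb5

D6 G5 F#5 C6 Cb5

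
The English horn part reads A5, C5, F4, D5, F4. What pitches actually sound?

The English horn sounds a perfect fifth below written, so transpose each written note down a perfect fifth.
A5 gives D5
C5 gives F4
F4 gives Bb3
D5 gives G4
F4 gives Bb3

D5 F4 Bb3 G4 Bb3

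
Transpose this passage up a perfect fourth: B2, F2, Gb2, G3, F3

E3 Bb2 Cb3 C4 Bb3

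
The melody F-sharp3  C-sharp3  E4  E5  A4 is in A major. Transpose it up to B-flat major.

G3 D3 F4 F5 Bb4

A major to B-flat major up is a minor second, so every note moves up by that interval.
F#3 -> G3
C#3 -> D3
E4 -> F4
E5 -> F5
A4 -> Bb4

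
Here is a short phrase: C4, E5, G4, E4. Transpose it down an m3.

A3 C#5 E4 C#4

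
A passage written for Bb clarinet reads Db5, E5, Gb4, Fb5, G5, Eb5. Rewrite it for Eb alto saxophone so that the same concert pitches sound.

Ab5 B5 Db5 Cb6 D6 Bb5

First find concert pitch: the Bb clarinet sounds a major second below written, so Db5 E5 Gb4 Fb5 G5 Eb5 sounds Cb5 D5 Fb4 Ebb5 F5 Db5.
Then write for Eb alto saxophone: it sounds a major sixth below written, so the part must be a major sixth above concert.
Cb5 → Ab5
D5 → B5
Fb4 → Db5
Ebb5 → Cb6
F5 → D6
Db5 → Bb5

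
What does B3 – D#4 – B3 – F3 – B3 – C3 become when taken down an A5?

Eb3 G3 Eb3 Bbb2 Eb3 Fb2

B3: a fifth down reaches E, and 8 semitones makes it Eb3.
D#4 down an augmented fifth is G3.
B3: a fifth down reaches E, and 8 semitones makes it Eb3.
F3 down an augmented fifth is Bbb2.
An augmented fifth down from B3 gives Eb3.
C3: a fifth down reaches F, and 8 semitones makes it Fb2.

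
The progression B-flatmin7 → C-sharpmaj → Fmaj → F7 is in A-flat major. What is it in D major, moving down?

Emin7 F##maj Bmaj B7

A-flat major down to D major is a diminished fifth; each chord root moves by that interval while the quality stays the same.
B-flatmin7: root B-flat down a diminished fifth → E, giving Emin7.
C-sharpmaj: root C-sharp down a diminished fifth → F##, giving F##maj.
Fmaj: root F down a diminished fifth → B, giving Bmaj.
F7: root F down a diminished fifth → B, giving B7.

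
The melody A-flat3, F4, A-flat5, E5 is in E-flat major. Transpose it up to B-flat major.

Eb4 C5 Eb6 B5

E-flat major to B-flat major up is a perfect fifth, so every note moves up by that interval.
Ab3 gives Eb4
F4 gives C5
Ab5 gives Eb6
E5 gives B5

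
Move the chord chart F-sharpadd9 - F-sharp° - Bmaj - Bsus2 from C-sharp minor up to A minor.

C-sharp minor up to A minor is a minor sixth; each chord root moves by that interval while the quality stays the same.
F-sharpadd9: root F-sharp up a minor sixth → D, giving Dadd9.
F-sharp°: root F-sharp up a minor sixth → D, giving D°.
Bmaj: root B up a minor sixth → G, giving Gmaj.
Bsus2: root B up a minor sixth → G, giving Gsus2.

Dadd9 D° Gmaj Gsus2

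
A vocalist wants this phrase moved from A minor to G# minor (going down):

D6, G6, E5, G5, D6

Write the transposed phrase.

A minor to G# minor down is a minor second, so every note moves down by that interval.
D6 gives C#6
G6 gives F#6
E5 gives D#5
G5 gives F#5
D6 gives C#6

C#6 F#6 D#5 F#5 C#6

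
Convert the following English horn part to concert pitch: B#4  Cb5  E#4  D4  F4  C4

The English horn sounds a perfect fifth below written, so transpose each written note down a perfect fifth.
B#4 -> E#4
Cb5 -> Fb4
E#4 -> A#3
D4 -> G3
F4 -> Bb3
C4 -> F3

E#4 Fb4 A#3 G3 Bb3 F3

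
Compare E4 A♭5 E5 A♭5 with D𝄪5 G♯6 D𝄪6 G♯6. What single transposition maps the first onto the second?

From E4 to D##5 is 7 letter names — a seventh of some quality.
E4 to D##5 is 12 semitones, which makes it an augmented seventh; the second version is higher, so the direction is up.
Checking another pair — Ab5 → G#6 — gives the same interval.

up an augmented seventh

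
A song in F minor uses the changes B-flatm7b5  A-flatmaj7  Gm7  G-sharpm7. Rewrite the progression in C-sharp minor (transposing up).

F#m7b5 Emaj7 D#m7 D##m7

F minor up to C-sharp minor is an augmented fifth; each chord root moves by that interval while the quality stays the same.
B-flatm7b5: root B-flat up an augmented fifth → F#, giving F#m7b5.
A-flatmaj7: root A-flat up an augmented fifth → E, giving Emaj7.
Gm7: root G up an augmented fifth → D#, giving D#m7.
G-sharpm7: root G-sharp up an augmented fifth → D##, giving D##m7.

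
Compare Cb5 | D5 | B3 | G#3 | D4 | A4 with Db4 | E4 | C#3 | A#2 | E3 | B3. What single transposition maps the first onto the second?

down a minor seventh

Take the first pair: Cb5 → Db4. C to D spans 7 letter names, so the interval is some kind of seventh.
Db4 to Cb5 is 10 semitones, which makes it a minor seventh; the second version is lower, so the direction is down.
Checking another pair — A4 → B3 — gives the same interval.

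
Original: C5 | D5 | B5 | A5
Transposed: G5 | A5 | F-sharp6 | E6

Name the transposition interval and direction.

Take the first pair: C5 → G5. C to G spans 5 letter names, so the interval is some kind of fifth.
C5 to G5 is 7 semitones, which makes it a perfect fifth; the second version is higher, so the direction is up.
Checking another pair — A5 → E6 — gives the same interval.

up a perfect fifth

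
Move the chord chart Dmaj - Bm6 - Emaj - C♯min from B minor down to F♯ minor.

B minor down to F♯ minor is a perfect fourth; each chord root moves by that interval while the quality stays the same.
Dmaj: root D down a perfect fourth → A, giving Amaj.
Bm6: root B down a perfect fourth → F#, giving F#m6.
Emaj: root E down a perfect fourth → B, giving Bmaj.
C♯min: root C♯ down a perfect fourth → G#, giving G#min.

Amaj F#m6 Bmaj G#min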